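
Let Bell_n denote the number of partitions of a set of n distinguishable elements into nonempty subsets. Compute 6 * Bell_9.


Bell_9 can be computed from the Bell triangle or from Dobinski's identity Bell_n = (1/e) * sum_{k>=0} k^n / k!.
Computing Bell_9 = 21147.
Then 6 * 21147 = 126882.

126882


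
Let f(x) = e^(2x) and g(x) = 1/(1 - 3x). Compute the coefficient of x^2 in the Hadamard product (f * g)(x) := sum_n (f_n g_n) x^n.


Expanding: f_k = 2^k/k! (from e^(2x)) and g_k = 3^k (from 1/(1 - 3x)). So the Hadamard coefficient (f * g)_k = 2^k 3^k / k! = (6)^k / k!.
For k = 2: 6^2/2! = 36/2 = 18.

18


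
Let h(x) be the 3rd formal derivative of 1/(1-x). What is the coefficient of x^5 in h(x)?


Differentiating 3 times: d^3/dx^3 [1/(1-x)] = 3!/(1-x)^4.
The expansion 1/(1-x)^4 = sum_{k>=0} C(k+3, 3) x^k, so the coefficient of x^n in 3!/(1-x)^4 is 3! * C(n+3, 3).
For n = 5: 6 * C(8, 3) = 6 * 56 = 336

336


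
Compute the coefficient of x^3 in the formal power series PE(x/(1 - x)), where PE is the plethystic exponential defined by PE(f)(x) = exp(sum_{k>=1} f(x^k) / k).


For f(x) = x/(1 - x) we have
sum_{k>=1} f(x^k) / k = sum_{k>=1} (1/k) * x^k / (1 - x^k) = sum_{k, m >= 1} x^(k m) / k,
which after exponentiating simplifies to
PE(x/(1 - x)) = prod_{k>=1} 1 / (1 - x^k).
This is the generating function for the partition function p(n), so the coefficient of x^3 is p(3).
Computing p(3) by dynamic programming over parts 1, 2, ..., 3: p(3) = 3.

3


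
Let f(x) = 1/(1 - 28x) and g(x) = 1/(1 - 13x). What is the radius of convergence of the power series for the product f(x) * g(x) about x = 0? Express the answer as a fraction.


The radius of 1/(1 - 28x) is 1/28 (nearest singularity at x = 1/28), and the radius of 1/(1 - 13x) is 1/13.
The product f(x)*g(x) = 1/((1 - 28x)(1 - 13x)) has singularities at both 1/28 and 1/13, so its radius of convergence is the distance to the nearest one:
min(1/28, 1/13) = 1/28.

1/28


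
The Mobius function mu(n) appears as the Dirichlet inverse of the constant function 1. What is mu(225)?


225 has a squared prime factor, so mu(225) = 0.
Factorization reveals a repeated prime.

0


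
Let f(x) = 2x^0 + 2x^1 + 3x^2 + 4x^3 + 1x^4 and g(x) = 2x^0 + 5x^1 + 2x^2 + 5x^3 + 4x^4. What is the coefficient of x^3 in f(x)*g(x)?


Cauchy product at x^3:
2*5 + 2*2 + 3*5 + 4*2
= 37

37


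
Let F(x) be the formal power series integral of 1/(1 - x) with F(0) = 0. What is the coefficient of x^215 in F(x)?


1/(1 - x) = sum_{k>=0} x^k. Integrating termwise and using F(0) = 0 gives
F(x) = sum_{k>=0} x^(k+1) / (k+1) = sum_{m>=1} x^m / m = -ln(1 - x).
So the coefficient of x^215 is 1/215 = 1/215.

1/215


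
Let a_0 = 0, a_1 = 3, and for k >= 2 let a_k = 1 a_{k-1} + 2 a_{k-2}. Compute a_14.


Iterating the recurrence forward:
a_0 = 0
a_1 = 3
a_2 = 1*3 + 2*0 = 3
a_3 = 1*3 + 2*3 = 9
a_4 = 1*9 + 2*3 = 15
a_5 = 1*15 + 2*9 = 33
a_6 = 1*33 + 2*15 = 63
a_7 = 1*63 + 2*33 = 129
a_8 = 1*129 + 2*63 = 255
a_9 = 1*255 + 2*129 = 513
a_10 = 1*513 + 2*255 = 1023
a_11 = 1*1023 + 2*513 = 2049
a_12 = 1*2049 + 2*1023 = 4095
a_13 = 1*4095 + 2*2049 = 8193
a_14 = 1*8193 + 2*4095 = 16383
So a_14 = 16383.

16383


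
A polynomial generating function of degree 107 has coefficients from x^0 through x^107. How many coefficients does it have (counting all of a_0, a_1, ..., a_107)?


A polynomial of degree 107 takes the form a_0 + a_1 x + ... + a_107 x^107.
The number of coefficients is 107 + 1 = 108.

108


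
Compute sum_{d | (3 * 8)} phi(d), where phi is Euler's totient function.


First, 3 * 8 = 24. One classical identity is sum_{d | n} phi(d) = n (each k in [1, n] has a unique gcd with n, and among the k's with gcd(k, n) = n/d there are phi(d) of them). So the sum equals 24. We also verify directly:
Divisors of 24: 1, 2, 3, 4, 6, 8, 12, 24.
phi values: 1, 1, 2, 2, 2, 4, 4, 8.
Sum = 24.

24


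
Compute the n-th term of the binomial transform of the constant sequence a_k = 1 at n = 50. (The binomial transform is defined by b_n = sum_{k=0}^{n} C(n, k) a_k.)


With a_k = 1 for all k, b_n = sum_{k=0}^{n} C(n, k) = 2^n by the binomial theorem.
For n = 50: 2^50 = 1125899906842624.

1125899906842624


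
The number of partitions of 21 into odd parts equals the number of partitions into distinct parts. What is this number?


Computing partitions of 21 into odd parts (1, 3, 5, ...):
Using the generating function prod_{k>=0} 1/(1-x^(2k+1)),
the count is 76

76


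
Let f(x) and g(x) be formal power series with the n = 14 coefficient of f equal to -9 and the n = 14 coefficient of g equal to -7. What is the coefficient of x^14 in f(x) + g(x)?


Addition of formal power series is termwise.
The coefficient of x^14 in f + g = -9 + -7
= -16

-16


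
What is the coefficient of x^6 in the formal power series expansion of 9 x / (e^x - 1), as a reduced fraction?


The exponential generating function for Bernoulli numbers is
x / (e^x - 1) = sum_{k>=0} B_k x^k / k!.
So the coefficient of x^6 in 9 x / (e^x - 1) is 9 B_6 / 6!.
Computing: B_6 = 1/42, 6! = 720, giving
9 * 1/42 / 720 = 1/3360.

1/3360


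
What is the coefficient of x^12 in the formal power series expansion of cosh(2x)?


The Maclaurin series is cosh(t) = sum_{m>=0} t^(2m) / (2m)!, so substituting t = 2x, only even powers of x are nonzero, with coefficient of x^(2m) equal to 2^(2m) / (2m)!.
For x^12 the coefficient is 2^12/12! = 4096/479001600 = 4/467775.

4/467775


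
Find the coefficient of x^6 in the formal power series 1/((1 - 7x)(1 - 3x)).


By partial fractions or Cauchy convolution:
The coefficient equals sum_{k=0}^{6} 7^k * 3^(6-k).
= 205339

205339


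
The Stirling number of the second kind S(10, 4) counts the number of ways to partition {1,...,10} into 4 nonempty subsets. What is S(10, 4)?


Using the explicit formula S(n,k) = (1/k!) sum_{j=0}^{k} (-1)^(k-j) C(k,j) j^n:
S(10, 4) = 34105
Equivalently, S(n,k) is n! times the coefficient of x^n in the EGF (e^x - 1)^k / k!.

34105


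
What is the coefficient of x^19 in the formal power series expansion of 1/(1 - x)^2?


The negative binomial / multiset identity is
1/(1 - x)^r = sum_{k>=0} C(k + r - 1, r - 1) x^k.
Here r = 2 and k = 19, so the coefficient is
C(19 + 1, 1) = C(20, 1)
= 20

20


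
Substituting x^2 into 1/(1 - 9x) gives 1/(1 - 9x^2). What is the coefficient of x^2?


The coefficient of x^(2m) in 1/(1 - 9x^2) is 9^m.
With n = 2 = 2*1, the coefficient is 9^1 = 9.

9


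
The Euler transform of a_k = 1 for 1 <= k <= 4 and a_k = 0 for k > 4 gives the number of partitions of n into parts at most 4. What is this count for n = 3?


Partitions of 3 into parts at most 4:
Using generating function (1-x)^(-1)(1-x^2)^(-1)...(1-x^4)^(-1),
the coefficient of x^3 = 3

3


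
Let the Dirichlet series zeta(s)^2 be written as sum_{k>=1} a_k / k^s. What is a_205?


The Dirichlet convolution of the constant function 1 with itself gives (1 * 1)(k) = sum_{d | k} 1 = d(k), the number of positive divisors of k.
Since zeta(s) = sum_{k>=1} 1/k^s, we have zeta(s)^2 = sum_{k>=1} d(k)/k^s, so a_k = d(k).
For k = 205: the divisors are 1, 5, 41, 205.
Count = 4.

4


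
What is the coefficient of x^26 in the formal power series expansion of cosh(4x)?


The Maclaurin series is cosh(t) = sum_{m>=0} t^(2m) / (2m)!, so substituting t = 4x, only even powers of x are nonzero, with coefficient of x^(2m) equal to 4^(2m) / (2m)!.
For x^26 the coefficient is 4^26/26! = 4503599627370496/403291461126605635584000000 = 536870912/48076088562799171875.

536870912/48076088562799171875


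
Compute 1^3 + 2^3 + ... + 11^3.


This power sum has a closed form given by Faulhaber's formula
sum_{k=1}^{m} k^p = (1 / (p + 1)) * sum_{j=0}^{p} C(p + 1, j) B_j m^(p + 1 - j),
but for small m direct computation is fastest:
1 + 8 + 27 + 64 + 125 + 216 + 343 + 512 + 729 + 1000 + 1331 = 4356.

4356


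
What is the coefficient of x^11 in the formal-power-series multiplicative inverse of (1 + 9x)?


The inverse is 1/(1 + 9x). Apply the geometric identity 1/(1 - y) = sum_{k>=0} y^k with y = -9x:
1/(1 + 9x) = sum_{k>=0} (-9)^k x^k.
So the coefficient of x^11 is (-9)^11 = -31381059609.

-31381059609


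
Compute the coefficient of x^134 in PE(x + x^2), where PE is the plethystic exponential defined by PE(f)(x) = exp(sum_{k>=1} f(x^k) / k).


With f(x) = x + x^2, the exponent is sum_{k>=1} (x^k + x^(2k)) / k = -ln(1 - x) - ln(1 - x^2). Exponentiating:
PE(x + x^2) = 1 / ((1 - x)(1 - x^2)).
This is the generating function for partitions of n into parts of size 1 or 2. The number of 2's can be any j in 0..67, and the rest are 1's, so
[x^134] = floor(134/2) + 1 = 68.

68


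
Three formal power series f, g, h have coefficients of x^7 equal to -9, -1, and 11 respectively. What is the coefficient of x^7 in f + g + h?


Series addition is componentwise:
-9 + -1 + 11
= 1

1


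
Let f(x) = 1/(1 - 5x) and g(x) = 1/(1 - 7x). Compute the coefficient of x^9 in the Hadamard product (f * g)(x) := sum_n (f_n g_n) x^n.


f has coefficients f_k = 5^k and g has coefficients g_k = 7^k, so the Hadamard product has coefficient (f*g)_k = 5^k * 7^k = 35^k.
For k = 9: 35^9 = 78815638671875.

78815638671875


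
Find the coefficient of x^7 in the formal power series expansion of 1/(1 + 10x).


Write 1/(1 + c x) = 1/(1 - (-c) x) and apply the geometric-series identity
1/(1 - y) = sum_{k>=0} y^k to get 1/(1 + c x) = sum_{k>=0} (-c)^k x^k.
So the coefficient of x^k is (-c)^k = (-1)^k * c^k.
Here c = 10 and k = 7:
(-10)^7 = -1 * 10000000 = -10000000

-10000000


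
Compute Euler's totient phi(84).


phi(n) counts integers in [1, n] coprime to n. Using the multiplicative formula phi(n) = n * prod_{p | n} (1 - 1/p):
84 = 2^2 * 3 * 7, so
phi(84) = 84 * (1 - 1/2) * (1 - 1/3) * (1 - 1/7) = 24.

24


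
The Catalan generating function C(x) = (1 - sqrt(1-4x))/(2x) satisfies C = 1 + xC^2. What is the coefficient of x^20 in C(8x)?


Substituting x -> 8x scales the n-th coefficient by 8^n, so [x^20] C(8x) = 8^20 * C_20.
C_20 = C(2*20, 20)/(21) = 137846528820/21 = 6564120420.
So 8^20 * 6564120420 = 1152921504606846976 * 6564120420 = 7567915591046928306976849920.

7567915591046928306976849920


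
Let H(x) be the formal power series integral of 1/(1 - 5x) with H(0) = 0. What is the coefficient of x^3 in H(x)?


1/(1 - 5x) = sum_{k>=0} 5^k x^k. Integrating termwise with H(0) = 0:
H(x) = sum_{k>=0} 5^k x^(k+1) / (k+1) = sum_{m>=1} 5^(m-1) x^m / m.
For m = 3: 5^2/3 = 25/3 = 25/3.

25/3


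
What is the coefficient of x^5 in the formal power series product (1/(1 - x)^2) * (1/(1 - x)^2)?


Combine the factors: (1/(1 - x)^2) * (1/(1 - x)^2) = 1/(1 - x)^4.
Then use 1/(1 - x)^r = sum_{k>=0} C(k + r - 1, r - 1) x^k with r = 4 and k = 5:
C(8, 3) = 56.

56


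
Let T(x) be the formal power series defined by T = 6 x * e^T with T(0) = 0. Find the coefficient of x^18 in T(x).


Apply the Lagrange inversion formula: if T = 6 x * phi(T) with phi(t) = e^t, then
[x^n] T = 6^n * (1/n) [t^(n-1)] phi(t)^n = 6^n * (1/n) [t^(n-1)] e^(n t) = 6^n * (1/n) * n^(n-1) / (n-1)! = 6^n * n^(n-1) / n!.
When c = 1 this is the Cayley count of rooted labeled trees on n vertices, divided by n!.
For n = 18: 6^18 * 18^17 / 18! = 101559956668416 * 2185911559738696531968/6402373705728000 = 516303566764041166064713728/14889875.

516303566764041166064713728/14889875


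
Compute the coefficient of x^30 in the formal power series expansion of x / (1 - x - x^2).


Let f(x) = sum_{k>=0} a_k x^k. Multiplying f(x) * (1 - x - x^2) = x and matching coefficients gives a_0 = 0, a_1 = 1, and a_k = a_{k-1} + a_{k-2} for k >= 2. These are the Fibonacci numbers F_k.
Iterating from F_0 = 0, F_1 = 1:
F_0=0, F_1=1, F_2=1, F_3=2, F_4=3, F_5=5, F_6=8, F_7=13, F_8=21, F_9=34, ...
F_30 = 832040.

832040


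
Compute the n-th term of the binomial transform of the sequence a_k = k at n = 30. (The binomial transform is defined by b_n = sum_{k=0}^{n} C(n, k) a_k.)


With a_k = k, b_n = sum_{k=0}^{n} C(n, k) k. Using k * C(n, k) = n * C(n-1, k-1) gives b_n = n * sum_{k>=1} C(n-1, k-1) = n * 2^(n-1).
For n = 30: 30 * 2^29 = 30 * 536870912 = 16106127360.

16106127360


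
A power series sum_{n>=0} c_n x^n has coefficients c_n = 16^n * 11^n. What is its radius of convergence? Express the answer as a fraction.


By the root test (Cauchy-Hadamard), the radius is R = 1 / limsup_n |c_n|^(1/n).
Here |c_n|^(1/n) = (16^n * 11^n)^(1/n) = 16 * 11 = 176 for all n.
So R = 1/176 = 1/176.

1/176


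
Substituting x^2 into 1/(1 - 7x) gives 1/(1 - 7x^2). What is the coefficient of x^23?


Since 1/(1 - 7x^2) only has even powers of x,
the coefficient of x^23 (odd) is 0.

0


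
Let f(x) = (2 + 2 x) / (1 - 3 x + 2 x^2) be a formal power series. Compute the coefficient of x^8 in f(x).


Write f(x) = sum_{k>=0} a_k x^k. Multiplying both sides by 1 - 3 x + 2 x^2 gives
(1 - 3 x + 2 x^2) sum_{k>=0} a_k x^k = 2 + 2 x.
Matching coefficients:
 x^0: a_0 = 2
 x^1: a_1 - 3 a_0 = 2  =>  a_1 = 3*2 + 2 = 8
 x^k (k >= 2): a_k = 3 a_{k-1} - 2 a_{k-2}.
Iterating: a_2 = 20, a_3 = 44, a_4 = 92, a_5 = 188, a_6 = 380, a_7 = 764, a_8 = 1532.
So the coefficient of x^8 is 1532.

1532


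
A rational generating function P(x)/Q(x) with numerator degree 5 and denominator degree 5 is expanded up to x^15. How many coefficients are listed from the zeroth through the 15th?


Expanding up to x^15 gives the coefficients for x^0, x^1, ..., x^15.
That is 15 + 1 = 16 coefficients in total.

16


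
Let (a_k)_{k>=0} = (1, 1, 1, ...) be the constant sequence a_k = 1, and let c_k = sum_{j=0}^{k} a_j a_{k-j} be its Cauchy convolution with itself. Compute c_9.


Since a_j = 1 for all j >= 0, the convolution sum becomes
c_k = sum_{j=0}^{k} 1 * 1 = 1 * (k + 1).
Equivalently, the generating function of (a_k) is 1/(1 - x) and its square is 1/(1 - x)^2 = sum_{k>=0} 1(k + 1) x^k.
For k = 9: 1 * 10 = 10.

10


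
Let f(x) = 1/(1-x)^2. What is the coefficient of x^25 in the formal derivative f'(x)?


Differentiate: d/dx [ 1/(1-x)^r ] = r / (1-x)^(r+1).
Here r = 2, so f'(x) = 2 / (1-x)^3.
The expansion of 1/(1-x)^(r+1) has coefficient of x^n equal to C(n+r, r).
So the coefficient of x^25 in f'(x) is
2 * C(27, 2) = 2 * 351 = 702

702


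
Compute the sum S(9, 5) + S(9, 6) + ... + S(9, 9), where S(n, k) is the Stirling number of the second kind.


By definition, S(n, k) counts partitions of an n-set into exactly k nonempty blocks.
Computing row n = 9 for k = 5..9:
S(9, k): 6951, 2646, 462, 36, 1
Sum = 10096.

10096


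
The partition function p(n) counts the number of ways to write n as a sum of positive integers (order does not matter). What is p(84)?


Using the generating function prod_{k>=1} 1/(1-x^k), we compute p(84).
By dynamic programming over parts 1 through 84:
p(84) = 26543660

26543660


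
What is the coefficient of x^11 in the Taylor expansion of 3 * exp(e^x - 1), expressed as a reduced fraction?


exp(e^x - 1) = sum_{k>=0} Bell_k x^k / k!, where Bell_k is the k-th Bell number.
So the coefficient of x^11 is 3 * Bell_11 / 11!.
Computing: Bell_11 = 678570 and 11! = 39916800, giving
3 * 678570/39916800 = 22619/443520.

22619/443520


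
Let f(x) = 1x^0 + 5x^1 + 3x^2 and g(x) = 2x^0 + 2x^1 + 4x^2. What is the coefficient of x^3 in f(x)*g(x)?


Cauchy product at x^3:
5*4 + 3*2
= 26

26


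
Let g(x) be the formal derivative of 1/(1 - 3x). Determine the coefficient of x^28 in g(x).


Differentiate termwise: d/dx sum_{k>=0} 3^k x^k = sum_{k>=1} k 3^k x^(k-1) = sum_{j>=0} (j+1) 3^(j+1) x^j.
Equivalently, d/dx [1/(1 - 3x)] = 3/(1 - 3x)^2.
For j = 28: 29 * 3^29 = 29 * 68630377364883 = 1990280943581607.

1990280943581607


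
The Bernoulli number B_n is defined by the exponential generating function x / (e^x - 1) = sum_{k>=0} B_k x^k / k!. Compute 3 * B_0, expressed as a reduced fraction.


Bernoulli numbers can also be computed recursively via B_0 = 1 and sum_{j=0}^{m} C(m+1, j) B_j = 0 for m >= 1. Odd-index Bernoulli numbers vanish for k >= 3.
Computing B_0 = 1, so 3 * B_0 = 3 * 1 = 3.

3


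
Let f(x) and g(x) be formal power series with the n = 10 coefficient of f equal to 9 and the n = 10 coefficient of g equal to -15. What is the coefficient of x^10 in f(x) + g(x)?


Addition of formal power series is termwise.
The coefficient of x^10 in f + g = 9 + -15
= -6

-6


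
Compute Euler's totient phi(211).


phi(n) counts integers in [1, n] coprime to n. Using the multiplicative formula phi(n) = n * prod_{p | n} (1 - 1/p):
211 = 211, so
phi(211) = 211 * (1 - 1/211) = 210.

210


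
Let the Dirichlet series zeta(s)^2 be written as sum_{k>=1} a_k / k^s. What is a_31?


The Dirichlet convolution of the constant function 1 with itself gives (1 * 1)(k) = sum_{d | k} 1 = d(k), the number of positive divisors of k.
Since zeta(s) = sum_{k>=1} 1/k^s, we have zeta(s)^2 = sum_{k>=1} d(k)/k^s, so a_k = d(k).
For k = 31: the divisors are 1, 31.
Count = 2.

2


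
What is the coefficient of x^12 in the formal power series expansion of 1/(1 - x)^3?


The expansion 1/(1 - x)^r = sum_{k>=0} C(k + r - 1, r - 1) x^k follows from the multiset / negative-binomial theorem (or from repeated differentiation of the geometric series).
For r = 3 and k = 12:
C(14, 2) = 87178291200 / (2 * 479001600) = 91.

91


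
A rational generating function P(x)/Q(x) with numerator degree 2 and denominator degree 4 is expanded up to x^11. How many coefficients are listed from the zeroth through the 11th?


Expanding up to x^11 gives the coefficients for x^0, x^1, ..., x^11.
That is 11 + 1 = 12 coefficients in total.

12


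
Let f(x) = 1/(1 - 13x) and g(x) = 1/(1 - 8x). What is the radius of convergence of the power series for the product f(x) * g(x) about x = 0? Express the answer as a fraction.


The radius of 1/(1 - 13x) is 1/13 (nearest singularity at x = 1/13), and the radius of 1/(1 - 8x) is 1/8.
The product f(x)*g(x) = 1/((1 - 13x)(1 - 8x)) has singularities at both 1/13 and 1/8, so its radius of convergence is the distance to the nearest one:
min(1/13, 1/8) = 1/13.

1/13


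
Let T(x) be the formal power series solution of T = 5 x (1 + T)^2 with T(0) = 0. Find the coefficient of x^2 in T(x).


Apply the Lagrange inversion formula: if T = 5 x * phi(T) with phi(t) = (1 + t)^2, then [x^n] T = 5^n * (1/n) [t^(n-1)] phi(t)^n = 5^n * (1/n) [t^(n-1)] (1 + t)^(2n) = 5^n * (1/n) C(2n, n-1).
Using the identity C(2n, n-1) = C(2n, n) * n / (n+1), the unscaled factor equals C(2n, n) / (n+1) = C_n, the n-th Catalan number.
For n = 2: C_2 = C(4, 2) / 3 = 6/3 = 2.
With the 5^2 = 25 factor, the coefficient is 25 * 2 = 50.

50


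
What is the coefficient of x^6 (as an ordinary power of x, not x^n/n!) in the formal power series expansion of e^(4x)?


The exponential series is e^y = sum_{k>=0} y^k / k!. Substituting y = 4x gives
e^(4x) = sum_{k>=0} 4^k x^k / k!.
So the coefficient of x^n is a^n/n! with a = 4, n = 6:
4^6 / 6! = 4096/720 = 256/45

256/45


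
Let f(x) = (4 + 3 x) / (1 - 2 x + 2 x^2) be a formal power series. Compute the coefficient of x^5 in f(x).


Write f(x) = sum_{k>=0} a_k x^k. Multiplying both sides by 1 - 2 x + 2 x^2 gives
(1 - 2 x + 2 x^2) sum_{k>=0} a_k x^k = 4 + 3 x.
Matching coefficients:
 x^0: a_0 = 4
 x^1: a_1 - 2 a_0 = 3  =>  a_1 = 2*4 + 3 = 11
 x^k (k >= 2): a_k = 2 a_{k-1} - 2 a_{k-2}.
Iterating: a_2 = 14, a_3 = 6, a_4 = -16, a_5 = -44.
So the coefficient of x^5 is -44.

-44


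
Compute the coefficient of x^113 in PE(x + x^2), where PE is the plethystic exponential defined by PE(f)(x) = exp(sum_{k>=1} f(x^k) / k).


With f(x) = x + x^2, the exponent is sum_{k>=1} (x^k + x^(2k)) / k = -ln(1 - x) - ln(1 - x^2). Exponentiating:
PE(x + x^2) = 1 / ((1 - x)(1 - x^2)).
This is the generating function for partitions of n into parts of size 1 or 2. The number of 2's can be any j in 0..56, and the rest are 1's, so
[x^113] = floor(113/2) + 1 = 57.

57


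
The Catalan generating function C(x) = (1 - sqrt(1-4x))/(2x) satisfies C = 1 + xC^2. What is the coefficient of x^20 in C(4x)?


Substituting x -> 4x scales the n-th coefficient by 4^n, so [x^20] C(4x) = 4^20 * C_20.
C_20 = C(2*20, 20)/(21) = 137846528820/21 = 6564120420.
So 4^20 * 6564120420 = 1099511627776 * 6564120420 = 7217326727911880785920.

7217326727911880785920


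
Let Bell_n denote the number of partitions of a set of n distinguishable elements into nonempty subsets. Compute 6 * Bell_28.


Bell_28 can be computed from the Bell triangle or from Dobinski's identity Bell_n = (1/e) * sum_{k>=0} k^n / k!.
Computing Bell_28 = 6160539404599934652455.
Then 6 * 6160539404599934652455 = 36963236427599607914730.

36963236427599607914730


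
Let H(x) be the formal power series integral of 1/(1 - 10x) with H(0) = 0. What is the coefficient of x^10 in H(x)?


1/(1 - 10x) = sum_{k>=0} 10^k x^k. Integrating termwise with H(0) = 0:
H(x) = sum_{k>=0} 10^k x^(k+1) / (k+1) = sum_{m>=1} 10^(m-1) x^m / m.
For m = 10: 10^9/10 = 1000000000/10 = 100000000.

100000000


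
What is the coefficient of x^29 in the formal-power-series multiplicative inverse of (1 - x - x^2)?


Let the inverse be f(x) = sum_{k>=0} a_k x^k. From f(x) * (1 - x - x^2) = 1 and matching coefficients:
 x^0: a_0 = 1.
 x^1: a_1 - a_0 = 0, so a_1 = 1.
 x^k (k >= 2): a_k - a_{k-1} - a_{k-2} = 0, i.e. a_k = a_{k-1} + a_{k-2}.
This is the Fibonacci-type recurrence shifted so that a_0 = a_1 = 1.
Iterating: a_0=1, a_1=1, a_2=2, a_3=3, a_4=5, a_5=8, a_6=13, a_7=21, a_8=34, a_9=55, ...
a_29 = 832040.

832040


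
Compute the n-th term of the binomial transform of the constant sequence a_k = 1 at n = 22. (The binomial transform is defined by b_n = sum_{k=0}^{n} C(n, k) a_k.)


With a_k = 1 for all k, b_n = sum_{k=0}^{n} C(n, k) = 2^n by the binomial theorem.
For n = 22: 2^22 = 4194304.

4194304


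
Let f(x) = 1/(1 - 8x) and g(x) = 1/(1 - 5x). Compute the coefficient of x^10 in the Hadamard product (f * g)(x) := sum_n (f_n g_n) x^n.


f has coefficients f_k = 8^k and g has coefficients g_k = 5^k, so the Hadamard product has coefficient (f*g)_k = 8^k * 5^k = 40^k.
For k = 10: 40^10 = 10485760000000000.

10485760000000000


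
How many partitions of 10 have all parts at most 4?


Using the generating function (1-x)^(-1)(1-x^2)^(-1)...(1-x^4)^(-1),
the coefficient of x^10 counts these restricted partitions.
Result = 23

23


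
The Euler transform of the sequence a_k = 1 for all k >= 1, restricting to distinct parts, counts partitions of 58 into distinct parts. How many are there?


Partitions of 58 into distinct parts can be computed via generating function.
Product (1+x)(1+x^2)(1+x^3)...
The coefficient of x^58 = 8808

8808


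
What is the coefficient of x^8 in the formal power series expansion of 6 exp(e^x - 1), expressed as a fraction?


exp(e^x - 1) is the exponential generating function for the Bell numbers Bell_k: exp(e^x - 1) = sum_{k>=0} Bell_k x^k / k!.
So the coefficient of x^8 in 6 exp(e^x - 1) is 6 Bell_8 / 8!.
Computing: Bell_8 = 4140 and 8! = 40320, giving
6 * 4140/40320 = 69/112.

69/112


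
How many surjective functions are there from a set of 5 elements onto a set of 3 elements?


By inclusion-exclusion on which target elements are missed, the number of surjections from an n-set onto a k-set is
surj(n, k) = sum_{j=0}^{k} (-1)^j C(k, j) (k - j)^n.
Equivalently surj(n, k) = k! * S(n, k), where S(n, k) is the Stirling number of the second kind.
For n = 5, k = 3:
S(5, 3) = 25, so
surj = 3! * 25 = 6 * 25 = 150.

150


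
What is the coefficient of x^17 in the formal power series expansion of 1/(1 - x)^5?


The negative binomial / multiset identity is
1/(1 - x)^r = sum_{k>=0} C(k + r - 1, r - 1) x^k.
Here r = 5 and k = 17, so the coefficient is
C(17 + 4, 4) = C(21, 4)
= 5985

5985


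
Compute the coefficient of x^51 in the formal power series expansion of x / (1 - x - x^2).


Let f(x) = sum_{k>=0} a_k x^k. Multiplying f(x) * (1 - x - x^2) = x and matching coefficients gives a_0 = 0, a_1 = 1, and a_k = a_{k-1} + a_{k-2} for k >= 2. These are the Fibonacci numbers F_k.
Iterating from F_0 = 0, F_1 = 1:
F_0=0, F_1=1, F_2=1, F_3=2, F_4=3, F_5=5, F_6=8, F_7=13, F_8=21, F_9=34, ...
F_51 = 20365011074.

20365011074


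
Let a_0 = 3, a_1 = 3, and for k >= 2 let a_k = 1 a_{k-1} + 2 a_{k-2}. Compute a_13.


Iterating the recurrence forward:
a_0 = 3
a_1 = 3
a_2 = 1*3 + 2*3 = 9
a_3 = 1*9 + 2*3 = 15
a_4 = 1*15 + 2*9 = 33
a_5 = 1*33 + 2*15 = 63
a_6 = 1*63 + 2*33 = 129
a_7 = 1*129 + 2*63 = 255
a_8 = 1*255 + 2*129 = 513
a_9 = 1*513 + 2*255 = 1023
a_10 = 1*1023 + 2*513 = 2049
a_11 = 1*2049 + 2*1023 = 4095
a_12 = 1*4095 + 2*2049 = 8193
a_13 = 1*8193 + 2*4095 = 16383
So a_13 = 16383.

16383


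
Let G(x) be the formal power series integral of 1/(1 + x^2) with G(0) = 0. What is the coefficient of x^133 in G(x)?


1/(1 + x^2) = sum_{j>=0} (-1)^j x^(2j). Integrating termwise with G(0) = 0:
G(x) = sum_{j>=0} (-1)^j x^(2j+1) / (2j+1) = arctan(x).
Only odd powers are nonzero. For x^133 write 133 = 2*66 + 1, giving
(-1)^66 / 133 = 1/133 = 1/133.

1/133


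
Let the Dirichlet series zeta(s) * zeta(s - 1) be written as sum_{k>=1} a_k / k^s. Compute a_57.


Convolution gives a_k = sum_{d | k} d * 1 = sum_{d | k} d = sigma(k), the sum of positive divisors of k.
For k = 57, the divisors are 1, 3, 19, 57, so
sigma(57) = 1 + 3 + 19 + 57 = 80.

80


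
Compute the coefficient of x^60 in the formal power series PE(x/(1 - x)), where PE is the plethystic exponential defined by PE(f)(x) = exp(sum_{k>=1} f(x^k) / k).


For f(x) = x/(1 - x) we have
sum_{k>=1} f(x^k) / k = sum_{k>=1} (1/k) * x^k / (1 - x^k) = sum_{k, m >= 1} x^(k m) / k,
which after exponentiating simplifies to
PE(x/(1 - x)) = prod_{k>=1} 1 / (1 - x^k).
This is the generating function for the partition function p(n), so the coefficient of x^60 is p(60).
Computing p(60) by dynamic programming over parts 1, 2, ..., 60: p(60) = 966467.

966467


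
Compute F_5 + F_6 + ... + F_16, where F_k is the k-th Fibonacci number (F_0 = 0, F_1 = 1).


Use the identity sum_{k=0}^{N} F_k = F_{N+2} - 1 (which follows from F_{k+2} - F_{k+1} = F_k). Then
sum_{k=5}^{16} F_k = (F_{18} - 1) - (F_{6} - 1) = F_{18} - F_{6}.
Computing: F_{18} = 2584, F_{6} = 8, so
Sum = 2584 - 8 = 2576.

2576


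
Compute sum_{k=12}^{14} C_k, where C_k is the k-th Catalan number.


C_12 through C_14: 208012, 742900, 2674440
Sum = 208012 + 742900 + 2674440
= 3625352

3625352


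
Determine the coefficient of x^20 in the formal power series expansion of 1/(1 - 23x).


The geometric series identity gives 1/(1 - c x) = sum_{k>=0} c^k x^k, so the coefficient of x^k is c^k.
Here c = 23 and k = 20.
Computing: 23^20 = 1716155831334586342923895201

1716155831334586342923895201


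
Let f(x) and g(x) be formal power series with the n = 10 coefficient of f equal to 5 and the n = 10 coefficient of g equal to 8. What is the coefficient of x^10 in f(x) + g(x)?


Addition of formal power series is termwise.
The coefficient of x^10 in f + g = 5 + 8
= 13

13


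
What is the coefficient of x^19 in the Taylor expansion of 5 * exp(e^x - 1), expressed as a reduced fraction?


exp(e^x - 1) = sum_{k>=0} Bell_k x^k / k!, where Bell_k is the k-th Bell number.
So the coefficient of x^19 is 5 * Bell_19 / 19!.
Computing: Bell_19 = 5832742205057 and 19! = 121645100408832000, giving
5 * 5832742205057/121645100408832000 = 5832742205057/24329020081766400.

5832742205057/24329020081766400


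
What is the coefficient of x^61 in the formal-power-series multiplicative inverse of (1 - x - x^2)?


Let the inverse be f(x) = sum_{k>=0} a_k x^k. From f(x) * (1 - x - x^2) = 1 and matching coefficients:
 x^0: a_0 = 1.
 x^1: a_1 - a_0 = 0, so a_1 = 1.
 x^k (k >= 2): a_k - a_{k-1} - a_{k-2} = 0, i.e. a_k = a_{k-1} + a_{k-2}.
This is the Fibonacci-type recurrence shifted so that a_0 = a_1 = 1.
Iterating: a_0=1, a_1=1, a_2=2, a_3=3, a_4=5, a_5=8, a_6=13, a_7=21, a_8=34, a_9=55, ...
a_61 = 4052739537881.

4052739537881


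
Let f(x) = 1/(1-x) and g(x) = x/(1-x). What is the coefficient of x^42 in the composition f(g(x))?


First simplify the composition: f(g(x)) = 1/(1 - x/(1-x)) = (1-x)/((1-x) - x) = (1-x)/(1-2x).
Now extract the coefficient. Write (1-x)/(1-2x) = 1/(1-2x) - x/(1-2x).
The coefficient of x^n in 1/(1-2x) is 2^n, and in x/(1-2x) is 2^(n-1) (for n >= 1).
So the coefficient of x^42 is 2^42 - 2^41 = 4398046511104 - 2199023255552 = 2199023255552.

2199023255552


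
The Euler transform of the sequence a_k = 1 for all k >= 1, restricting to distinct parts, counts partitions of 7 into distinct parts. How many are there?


Partitions of 7 into distinct parts can be computed via generating function.
Product (1+x)(1+x^2)(1+x^3)...
The coefficient of x^7 = 5

5


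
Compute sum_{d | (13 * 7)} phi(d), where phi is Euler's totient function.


First, 13 * 7 = 91. One classical identity is sum_{d | n} phi(d) = n (each k in [1, n] has a unique gcd with n, and among the k's with gcd(k, n) = n/d there are phi(d) of them). So the sum equals 91. We also verify directly:
Divisors of 91: 1, 7, 13, 91.
phi values: 1, 6, 12, 72.
Sum = 91.

91


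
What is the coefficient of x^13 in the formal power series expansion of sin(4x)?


The Maclaurin series is sin(t) = sum_{k>=0} (-1)^k t^(2k+1) / (2k+1)!, so substituting t = 4x, only odd powers of x are nonzero, with coefficient of x^(2k+1) equal to (-1)^k 4^(2k+1) / (2k+1)!.
Write 13 = 2*6 + 1, giving the coefficient (-1)^6 * 4^13 / 13! = 67108864/6227020800 = 65536/6081075.

65536/6081075


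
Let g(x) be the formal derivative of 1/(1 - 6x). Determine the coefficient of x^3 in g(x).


Differentiate termwise: d/dx sum_{k>=0} 6^k x^k = sum_{k>=1} k 6^k x^(k-1) = sum_{j>=0} (j+1) 6^(j+1) x^j.
Equivalently, d/dx [1/(1 - 6x)] = 6/(1 - 6x)^2.
For j = 3: 4 * 6^4 = 4 * 1296 = 5184.

5184


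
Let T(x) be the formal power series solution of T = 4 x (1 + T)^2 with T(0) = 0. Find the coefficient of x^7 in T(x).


Apply the Lagrange inversion formula: if T = 4 x * phi(T) with phi(t) = (1 + t)^2, then [x^n] T = 4^n * (1/n) [t^(n-1)] phi(t)^n = 4^n * (1/n) [t^(n-1)] (1 + t)^(2n) = 4^n * (1/n) C(2n, n-1).
Using the identity C(2n, n-1) = C(2n, n) * n / (n+1), the unscaled factor equals C(2n, n) / (n+1) = C_n, the n-th Catalan number.
For n = 7: C_7 = C(14, 7) / 8 = 3432/8 = 429.
With the 4^7 = 16384 factor, the coefficient is 16384 * 429 = 7028736.

7028736


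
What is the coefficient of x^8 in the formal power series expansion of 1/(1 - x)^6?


The expansion 1/(1 - x)^r = sum_{k>=0} C(k + r - 1, r - 1) x^k follows from the multiset / negative-binomial theorem (or from repeated differentiation of the geometric series).
For r = 6 and k = 8:
C(13, 5) = 6227020800 / (120 * 40320) = 1287.

1287


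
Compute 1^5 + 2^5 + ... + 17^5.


This power sum has a closed form given by Faulhaber's formula
sum_{k=1}^{m} k^p = (1 / (p + 1)) * sum_{j=0}^{p} C(p + 1, j) B_j m^(p + 1 - j),
but for small m direct computation is fastest:
1 + 32 + 243 + 1024 + 3125 + 7776 + 16807 + 32768 + 59049 + 100000 + 161051 + 248832 + 371293 + 537824 + 759375 + 1048576 + 1419857 = 4767633.

4767633


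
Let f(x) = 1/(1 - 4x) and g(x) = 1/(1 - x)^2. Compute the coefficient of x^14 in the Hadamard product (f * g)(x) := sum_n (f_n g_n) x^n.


f has coefficients f_k = 4^k. For g = 1/(1 - x)^2 the coefficient is g_k = C(k + 1, 1) = k + 1. The Hadamard coefficient is (f * g)_k = 4^k * (k + 1).
For k = 14: 4^14 * 15 = 268435456 * 15 = 4026531840.

4026531840


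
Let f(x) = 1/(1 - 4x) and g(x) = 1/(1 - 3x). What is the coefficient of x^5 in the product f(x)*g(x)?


The coefficient of x^n in f*g is the Cauchy product: sum_{k=0}^{n} a^k * b^(n-k).
With a=4, b=3, n=5:
sum_{k=0}^{5} 4^k * 3^(5-k)
= 3367

3367


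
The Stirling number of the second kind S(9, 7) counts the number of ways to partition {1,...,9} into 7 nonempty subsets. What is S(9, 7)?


Using the explicit formula S(n,k) = (1/k!) sum_{j=0}^{k} (-1)^(k-j) C(k,j) j^n:
S(9, 7) = 462
Equivalently, S(n,k) is n! times the coefficient of x^n in the EGF (e^x - 1)^k / k!.

462


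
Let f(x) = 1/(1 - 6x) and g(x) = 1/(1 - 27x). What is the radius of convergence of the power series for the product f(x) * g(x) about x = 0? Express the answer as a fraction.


The radius of 1/(1 - 6x) is 1/6 (nearest singularity at x = 1/6), and the radius of 1/(1 - 27x) is 1/27.
The product f(x)*g(x) = 1/((1 - 6x)(1 - 27x)) has singularities at both 1/6 and 1/27, so its radius of convergence is the distance to the nearest one:
min(1/6, 1/27) = 1/27.

1/27


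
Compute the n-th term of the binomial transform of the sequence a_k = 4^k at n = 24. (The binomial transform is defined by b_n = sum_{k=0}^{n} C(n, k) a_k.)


With a_k = 4^k, b_n = sum_{k=0}^{n} C(n, k) 4^k = (1 + 4)^n by the binomial theorem.
For n = 24: (1 + 4)^24 = 5^24 = 59604644775390625.

59604644775390625


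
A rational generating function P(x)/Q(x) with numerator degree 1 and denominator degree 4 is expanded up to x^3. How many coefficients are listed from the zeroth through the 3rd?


Expanding up to x^3 gives the coefficients for x^0, x^1, ..., x^3.
That is 3 + 1 = 4 coefficients in total.

4


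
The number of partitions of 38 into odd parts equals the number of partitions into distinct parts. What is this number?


Computing partitions of 38 into odd parts (1, 3, 5, ...):
Using the generating function prod_{k>=0} 1/(1-x^(2k+1)),
the count is 864

864


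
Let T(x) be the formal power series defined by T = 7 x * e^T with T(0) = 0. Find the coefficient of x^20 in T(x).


Apply the Lagrange inversion formula: if T = 7 x * phi(T) with phi(t) = e^t, then
[x^n] T = 7^n * (1/n) [t^(n-1)] phi(t)^n = 7^n * (1/n) [t^(n-1)] e^(n t) = 7^n * (1/n) * n^(n-1) / (n-1)! = 7^n * n^(n-1) / n!.
When c = 1 this is the Cayley count of rooted labeled trees on n vertices, divided by n!.
For n = 20: 7^20 * 20^19 / 20! = 79792266297612001 * 5242880000000000000000000/2432902008176640000 = 52109235133134368000000000000000/303046029.

52109235133134368000000000000000/303046029


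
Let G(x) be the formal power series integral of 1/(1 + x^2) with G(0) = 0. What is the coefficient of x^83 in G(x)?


1/(1 + x^2) = sum_{j>=0} (-1)^j x^(2j). Integrating termwise with G(0) = 0:
G(x) = sum_{j>=0} (-1)^j x^(2j+1) / (2j+1) = arctan(x).
Only odd powers are nonzero. For x^83 write 83 = 2*41 + 1, giving
(-1)^41 / 83 = -1/83 = -1/83.

-1/83


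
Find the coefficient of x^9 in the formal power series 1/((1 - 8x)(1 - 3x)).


By partial fractions or Cauchy convolution:
The coefficient equals sum_{k=0}^{9} 8^k * 3^(9-k).
= 214736555

214736555


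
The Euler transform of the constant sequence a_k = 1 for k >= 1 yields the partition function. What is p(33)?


The Euler transform converts the sequence a_k = 1 into the number of integer partitions.
Using the recurrence or dynamic programming:
p(33) = 10143

10143


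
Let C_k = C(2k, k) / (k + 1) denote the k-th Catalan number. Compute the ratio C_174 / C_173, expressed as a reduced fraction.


Using C_k = (2k)! / (k! (k+1)!), the ratio C_{k+1}/C_k simplifies to
C_{k+1}/C_k = [(2k+2)! / ((k+1)! (k+2)!)] * [k! (k+1)! / (2k)!]
 = (2k+2)(2k+1) / ((k+1)(k+2)) = 2(2k+1) / (k+2).
For k = 173: 2(2*173 + 1) / (173 + 2) = 694/175 = 694/175.

694/175


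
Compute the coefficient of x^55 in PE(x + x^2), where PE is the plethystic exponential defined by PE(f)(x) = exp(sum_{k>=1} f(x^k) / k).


With f(x) = x + x^2, the exponent is sum_{k>=1} (x^k + x^(2k)) / k = -ln(1 - x) - ln(1 - x^2). Exponentiating:
PE(x + x^2) = 1 / ((1 - x)(1 - x^2)).
This is the generating function for partitions of n into parts of size 1 or 2. The number of 2's can be any j in 0..27, and the rest are 1's, so
[x^55] = floor(55/2) + 1 = 28.

28


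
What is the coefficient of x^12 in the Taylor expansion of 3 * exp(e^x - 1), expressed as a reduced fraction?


exp(e^x - 1) = sum_{k>=0} Bell_k x^k / k!, where Bell_k is the k-th Bell number.
So the coefficient of x^12 is 3 * Bell_12 / 12!.
Computing: Bell_12 = 4213597 and 12! = 479001600, giving
3 * 4213597/479001600 = 4213597/159667200.

4213597/159667200


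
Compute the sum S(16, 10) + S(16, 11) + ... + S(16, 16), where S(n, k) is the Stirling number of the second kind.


By definition, S(n, k) counts partitions of an n-set into exactly k nonempty blocks.
Computing row n = 16 for k = 10..16:
S(16, k): 193754990, 28936908, 2757118, 165620, 6020, 120, 1
Sum = 225620777.

225620777


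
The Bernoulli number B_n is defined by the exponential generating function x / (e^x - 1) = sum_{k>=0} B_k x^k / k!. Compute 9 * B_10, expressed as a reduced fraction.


Bernoulli numbers can also be computed recursively via B_0 = 1 and sum_{j=0}^{m} C(m+1, j) B_j = 0 for m >= 1. Odd-index Bernoulli numbers vanish for k >= 3.
Computing B_10 = 5/66, so 9 * B_10 = 9 * 5/66 = 15/22.

15/22


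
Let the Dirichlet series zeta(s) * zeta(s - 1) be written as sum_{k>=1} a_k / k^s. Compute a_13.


Convolution gives a_k = sum_{d | k} d * 1 = sum_{d | k} d = sigma(k), the sum of positive divisors of k.
For k = 13, the divisors are 1, 13, so
sigma(13) = 1 + 13 = 14.

14


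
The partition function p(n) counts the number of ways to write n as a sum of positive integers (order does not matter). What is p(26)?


Using the generating function prod_{k>=1} 1/(1-x^k), we compute p(26).
By dynamic programming over parts 1 through 26:
p(26) = 2436

2436


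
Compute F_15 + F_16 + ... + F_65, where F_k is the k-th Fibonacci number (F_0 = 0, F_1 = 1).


Use the identity sum_{k=0}^{N} F_k = F_{N+2} - 1 (which follows from F_{k+2} - F_{k+1} = F_k). Then
sum_{k=15}^{65} F_k = (F_{67} - 1) - (F_{16} - 1) = F_{67} - F_{16}.
Computing: F_{67} = 44945570212853, F_{16} = 987, so
Sum = 44945570212853 - 987 = 44945570211866.

44945570211866


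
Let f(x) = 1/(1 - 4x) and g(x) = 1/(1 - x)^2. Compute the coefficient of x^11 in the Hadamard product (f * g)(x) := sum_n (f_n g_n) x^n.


f has coefficients f_k = 4^k. For g = 1/(1 - x)^2 the coefficient is g_k = C(k + 1, 1) = k + 1. The Hadamard coefficient is (f * g)_k = 4^k * (k + 1).
For k = 11: 4^11 * 12 = 4194304 * 12 = 50331648.

50331648


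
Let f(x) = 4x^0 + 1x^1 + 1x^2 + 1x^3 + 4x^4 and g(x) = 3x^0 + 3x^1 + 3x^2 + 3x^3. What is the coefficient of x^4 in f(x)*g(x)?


Cauchy product at x^4:
1*3 + 1*3 + 1*3 + 4*3
= 21

21


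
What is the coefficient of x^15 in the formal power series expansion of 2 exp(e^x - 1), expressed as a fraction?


exp(e^x - 1) is the exponential generating function for the Bell numbers Bell_k: exp(e^x - 1) = sum_{k>=0} Bell_k x^k / k!.
So the coefficient of x^15 in 2 exp(e^x - 1) is 2 Bell_15 / 15!.
Computing: Bell_15 = 1382958545 and 15! = 1307674368000, giving
2 * 1382958545/1307674368000 = 276591709/130767436800.

276591709/130767436800


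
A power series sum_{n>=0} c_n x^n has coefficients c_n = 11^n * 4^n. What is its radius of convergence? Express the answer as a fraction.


By the root test (Cauchy-Hadamard), the radius is R = 1 / limsup_n |c_n|^(1/n).
Here |c_n|^(1/n) = (11^n * 4^n)^(1/n) = 11 * 4 = 44 for all n.
So R = 1/44 = 1/44.

1/44


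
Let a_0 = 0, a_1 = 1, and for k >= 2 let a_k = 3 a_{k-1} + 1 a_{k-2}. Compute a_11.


Iterating the recurrence forward:
a_0 = 0
a_1 = 1
a_2 = 3*1 + 1*0 = 3
a_3 = 3*3 + 1*1 = 10
a_4 = 3*10 + 1*3 = 33
a_5 = 3*33 + 1*10 = 109
a_6 = 3*109 + 1*33 = 360
a_7 = 3*360 + 1*109 = 1189
a_8 = 3*1189 + 1*360 = 3927
a_9 = 3*3927 + 1*1189 = 12970
a_10 = 3*12970 + 1*3927 = 42837
a_11 = 3*42837 + 1*12970 = 141481
So a_11 = 141481.

141481


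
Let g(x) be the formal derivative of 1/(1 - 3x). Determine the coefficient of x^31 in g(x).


Differentiate termwise: d/dx sum_{k>=0} 3^k x^k = sum_{k>=1} k 3^k x^(k-1) = sum_{j>=0} (j+1) 3^(j+1) x^j.
Equivalently, d/dx [1/(1 - 3x)] = 3/(1 - 3x)^2.
For j = 31: 32 * 3^32 = 32 * 1853020188851841 = 59296646043258912.

59296646043258912


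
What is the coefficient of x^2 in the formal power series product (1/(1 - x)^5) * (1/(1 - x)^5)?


Combine the factors: (1/(1 - x)^5) * (1/(1 - x)^5) = 1/(1 - x)^10.
Then use 1/(1 - x)^r = sum_{k>=0} C(k + r - 1, r - 1) x^k with r = 10 and k = 2:
C(11, 9) = 55.

55
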